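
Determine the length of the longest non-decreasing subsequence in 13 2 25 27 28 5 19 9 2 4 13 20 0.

5

Let dp[i] be the longest non-decreasing subsequence ending at position i. Then dp = [1, 1, 2, 3, 4, 2, 3, 3, 2, 3, 4, 5, 1].
The maximum is 5; one witness is 2, 5, 9, 13, 20 at positions 2,6,8,11,12.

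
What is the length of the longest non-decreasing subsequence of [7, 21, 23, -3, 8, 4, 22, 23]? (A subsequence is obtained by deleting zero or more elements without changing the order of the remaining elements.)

One longest non-decreasing subsequence is 7, 21, 23, 23 (positions 1,2,3,8), of length 4; no longer one exists.

4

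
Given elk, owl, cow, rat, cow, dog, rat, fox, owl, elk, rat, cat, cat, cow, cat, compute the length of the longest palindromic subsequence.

7

One longest palindromic subsequence is elk owl rat dog rat owl elk (positions 1,2,4,6,7,9,10); it reads the same forward and backward, and the interval DP gives dp[1][15] = 7.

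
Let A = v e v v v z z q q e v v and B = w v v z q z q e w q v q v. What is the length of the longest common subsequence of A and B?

Backtracking the LCS table gives one alignment: v (A4,B2) → v (A5,B3) → z (A6,B4) → z (A7,B6) → q (A8,B7) → q (A9,B10) → v (A11,B11) → v (A12,B13).
So the longest common subsequence has length 8.

8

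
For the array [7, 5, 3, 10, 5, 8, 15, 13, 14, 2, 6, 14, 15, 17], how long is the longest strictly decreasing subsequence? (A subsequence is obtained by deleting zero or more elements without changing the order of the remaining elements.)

Scanning left to right, the best length ending at each element is: 7→1, 5→2, 3→3, 10→1, 5→2, 8→2, 15→1, 13→2, 14→2, 2→4, 6→3, 14→2, 15→1, 17→1.
So the longest decreasing subsequence has length 4, e.g. 7, 5, 3, 2.

4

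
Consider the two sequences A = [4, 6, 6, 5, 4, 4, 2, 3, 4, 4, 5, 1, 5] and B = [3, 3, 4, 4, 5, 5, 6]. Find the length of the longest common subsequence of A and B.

Backtracking the LCS table gives one alignment: 3 (A8,B2) → 4 (A9,B3) → 4 (A10,B4) → 5 (A11,B5) → 5 (A13,B6).
So the longest common subsequence has length 5.

5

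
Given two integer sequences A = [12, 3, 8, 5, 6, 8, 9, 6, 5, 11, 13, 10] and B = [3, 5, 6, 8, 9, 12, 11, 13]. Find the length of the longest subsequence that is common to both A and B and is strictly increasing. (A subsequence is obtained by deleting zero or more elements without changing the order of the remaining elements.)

A longest common strictly increasing subsequence is 3, 5, 6, 8, 9, 11, 13 (length 7); it appears in order in both A and B, and no longer such subsequence exists.

7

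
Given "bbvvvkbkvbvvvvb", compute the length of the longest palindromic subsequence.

11

One longest palindromic subsequence is bvvvvbvvvvb (positions 1,3,4,5,9,10,11,12,13,14,15); it reads the same forward and backward, and the interval DP gives dp[1][15] = 11.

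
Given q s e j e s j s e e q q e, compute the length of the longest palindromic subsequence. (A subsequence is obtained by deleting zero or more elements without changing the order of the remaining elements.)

Using dp[i][j] = 2 + dp[i+1][j−1] if the ends match, else max(dp[i+1][j], dp[i][j−1]):
dp[1][13] = 9. A witness is qeesjseeq at positions 1,3,5,6,7,8,9,10,12.

9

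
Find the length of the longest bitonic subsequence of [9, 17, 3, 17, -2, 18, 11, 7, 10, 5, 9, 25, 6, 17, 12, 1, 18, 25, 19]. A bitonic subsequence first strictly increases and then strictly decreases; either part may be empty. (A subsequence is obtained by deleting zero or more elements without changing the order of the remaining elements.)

8

One longest bitonic subsequence is 9, 17, 18, 11, 10, 9, 6, 1 (positions 1,2,6,7,9,11,13,16): it rises to 18 then falls. Length 8 is optimal.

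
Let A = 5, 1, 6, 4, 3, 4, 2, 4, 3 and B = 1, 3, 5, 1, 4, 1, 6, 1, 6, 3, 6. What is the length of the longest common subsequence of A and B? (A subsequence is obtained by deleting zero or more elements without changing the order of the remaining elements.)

Backtracking the LCS table gives one alignment: 5 (A1,B3) → 1 (A2,B8) → 6 (A3,B9) → 3 (A5,B10).
So the longest common subsequence has length 4.

4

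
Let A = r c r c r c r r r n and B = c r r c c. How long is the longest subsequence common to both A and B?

4

Backtracking the LCS table gives one alignment: r (A1,B2) → r (A3,B3) → c (A4,B4) → c (A6,B5).
So the longest common subsequence has length 4.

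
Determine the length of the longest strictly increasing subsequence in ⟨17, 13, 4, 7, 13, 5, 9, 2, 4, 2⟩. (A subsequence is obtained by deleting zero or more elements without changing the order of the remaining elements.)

Scanning left to right, the best length ending at each element is: 17→1, 13→1, 4→1, 7→2, 13→3, 5→2, 9→3, 2→1, 4→2, 2→1.
So the longest increasing subsequence has length 3, e.g. 4, 7, 13.

3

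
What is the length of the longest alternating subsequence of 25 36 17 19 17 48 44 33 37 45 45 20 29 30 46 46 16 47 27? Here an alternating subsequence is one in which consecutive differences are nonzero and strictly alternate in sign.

13

Track the best alternating length ending on an up-step vs a down-step at each position: up/down = 1/1, 2/1, 1/3, 4/3, 1/5, 6/1, 6/7, 6/7, 8/7, 8/7, 8/7, 6/9, 10/9, 10/9, 10/7, 10/7, 1/11, 12/7, 12/13.
The maximum over both is 13; one such subsequence is 25, 36, 17, 19, 17, 48, 33, 37, 20, 29, 16, 47, 27.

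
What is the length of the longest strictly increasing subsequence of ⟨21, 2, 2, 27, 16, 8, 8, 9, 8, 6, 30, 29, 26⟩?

Let dp[i] be the longest increasing subsequence ending at position i. Then dp = [1, 1, 1, 2, 2, 2, 2, 3, 2, 2, 4, 4, 4].
The maximum is 4; one witness is 2, 8, 9, 30 at positions 2,6,8,11.

4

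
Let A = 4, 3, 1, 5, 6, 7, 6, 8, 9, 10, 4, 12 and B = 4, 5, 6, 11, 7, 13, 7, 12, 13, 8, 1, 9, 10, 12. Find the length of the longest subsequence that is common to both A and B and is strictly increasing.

A longest common strictly increasing subsequence is 4, 5, 6, 7, 8, 9, 10, 12 (length 8); it appears in order in both A and B, and no longer such subsequence exists.

8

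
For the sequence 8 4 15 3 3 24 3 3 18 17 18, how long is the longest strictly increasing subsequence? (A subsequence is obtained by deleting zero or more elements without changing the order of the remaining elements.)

Scanning left to right, the best length ending at each element is: 8→1, 4→1, 15→2, 3→1, 3→1, 24→3, 3→1, 3→1, 18→3, 17→3, 18→4.
So the longest increasing subsequence has length 4, e.g. 8, 15, 17, 18.

4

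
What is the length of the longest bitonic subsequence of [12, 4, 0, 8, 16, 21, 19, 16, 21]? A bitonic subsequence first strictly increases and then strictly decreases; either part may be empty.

One longest bitonic subsequence is 4, 8, 16, 21, 19, 16 (positions 2,4,5,6,7,8): it rises to 21 then falls. Length 6 is optimal.

6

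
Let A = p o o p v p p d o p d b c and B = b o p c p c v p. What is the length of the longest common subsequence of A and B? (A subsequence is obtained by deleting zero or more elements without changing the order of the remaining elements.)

Backtracking the LCS table gives one alignment: p (A1,B3) → p (A4,B5) → v (A5,B7) → p (A10,B8).
So the longest common subsequence has length 4.

4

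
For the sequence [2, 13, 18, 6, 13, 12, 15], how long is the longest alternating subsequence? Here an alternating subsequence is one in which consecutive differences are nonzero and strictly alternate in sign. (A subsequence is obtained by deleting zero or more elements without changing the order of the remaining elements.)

6

Track the best alternating length ending on an up-step vs a down-step at each position: up/down = 1/1, 2/1, 2/1, 2/3, 4/3, 4/5, 6/3.
The maximum over both is 6; one such subsequence is 2, 13, 6, 13, 12, 15.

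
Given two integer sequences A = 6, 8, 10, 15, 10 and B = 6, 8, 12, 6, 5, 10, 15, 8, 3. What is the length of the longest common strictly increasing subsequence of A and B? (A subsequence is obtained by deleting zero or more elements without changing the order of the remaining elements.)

A longest common strictly increasing subsequence is 6, 8, 10, 15 (length 4); it appears in order in both A and B, and no longer such subsequence exists.

4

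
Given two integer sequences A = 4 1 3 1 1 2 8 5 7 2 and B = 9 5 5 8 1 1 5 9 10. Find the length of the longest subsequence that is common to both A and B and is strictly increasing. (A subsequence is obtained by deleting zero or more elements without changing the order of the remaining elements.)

2

A longest common strictly increasing subsequence is 1, 5 (length 2); it appears in order in both A and B, and no longer such subsequence exists.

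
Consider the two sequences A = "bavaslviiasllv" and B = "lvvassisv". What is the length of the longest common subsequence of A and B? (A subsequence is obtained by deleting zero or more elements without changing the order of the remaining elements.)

6

A longest common subsequence is vasisv (length 6); the LCS DP confirms no longer common subsequence exists.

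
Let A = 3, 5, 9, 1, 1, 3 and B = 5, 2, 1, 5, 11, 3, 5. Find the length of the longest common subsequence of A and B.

A longest common subsequence is 5, 1, 3 (length 3); the LCS DP confirms no longer common subsequence exists.

3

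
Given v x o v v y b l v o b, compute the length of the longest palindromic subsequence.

5

One longest palindromic subsequence is ovlvo (positions 3,4,8,9,10); it reads the same forward and backward, and the interval DP gives dp[1][11] = 5.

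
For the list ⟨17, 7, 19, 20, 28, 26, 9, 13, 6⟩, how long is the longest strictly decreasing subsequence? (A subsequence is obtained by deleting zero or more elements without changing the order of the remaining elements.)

Scanning left to right, the best length ending at each element is: 17→1, 7→2, 19→1, 20→1, 28→1, 26→2, 9→3, 13→3, 6→4.
So the longest decreasing subsequence has length 4, e.g. 28, 26, 9, 6.

4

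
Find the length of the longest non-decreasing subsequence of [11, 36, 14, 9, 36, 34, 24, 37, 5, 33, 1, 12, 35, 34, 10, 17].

5

Let dp[i] be the longest non-decreasing subsequence ending at position i. Then dp = [1, 2, 2, 1, 3, 3, 3, 4, 1, 4, 1, 2, 5, 5, 2, 3].
The maximum is 5; one witness is 11, 14, 24, 33, 35 at positions 1,3,7,10,13.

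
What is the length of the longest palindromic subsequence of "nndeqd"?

Using dp[i][j] = 2 + dp[i+1][j−1] if the ends match, else max(dp[i+1][j], dp[i][j−1]):
dp[1][6] = 3. A witness is dqd at positions 3,5,6.

3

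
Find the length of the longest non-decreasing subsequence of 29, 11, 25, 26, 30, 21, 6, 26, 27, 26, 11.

5

Let dp[i] be the longest non-decreasing subsequence ending at position i. Then dp = [1, 1, 2, 3, 4, 2, 1, 4, 5, 5, 2].
The maximum is 5; one witness is 11, 25, 26, 26, 27 at positions 2,3,4,8,9.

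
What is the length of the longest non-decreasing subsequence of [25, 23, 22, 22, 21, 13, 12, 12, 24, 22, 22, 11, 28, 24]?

Scanning left to right, the best length ending at each element is: 25→1, 23→1, 22→1, 22→2, 21→1, 13→1, 12→1, 12→2, 24→3, 22→3, 22→4, 11→1, 28→5, 24→5.
So the longest non-decreasing subsequence has length 5, e.g. 22, 22, 22, 22, 28.

5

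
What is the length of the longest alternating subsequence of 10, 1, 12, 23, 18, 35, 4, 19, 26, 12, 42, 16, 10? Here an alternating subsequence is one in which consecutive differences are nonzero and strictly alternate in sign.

A longest alternating subsequence is 10, 1, 23, 18, 35, 4, 19, 12, 42, 16 (positions 1,2,4,5,6,7,8,10,11,12); its 9 consecutive differences strictly alternate in sign, and length 10 is optimal.

10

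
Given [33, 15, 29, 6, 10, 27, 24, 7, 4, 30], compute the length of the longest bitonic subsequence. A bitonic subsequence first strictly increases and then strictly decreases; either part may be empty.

6

One longest bitonic subsequence is 33, 29, 27, 24, 7, 4 (positions 1,3,6,7,8,9): it rises to 33 then falls. Length 6 is optimal.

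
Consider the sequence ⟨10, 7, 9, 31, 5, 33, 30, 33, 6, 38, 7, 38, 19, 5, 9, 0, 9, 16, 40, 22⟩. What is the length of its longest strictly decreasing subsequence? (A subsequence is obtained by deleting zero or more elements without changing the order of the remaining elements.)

Scanning left to right, the best length ending at each element is: 10→1, 7→2, 9→2, 31→1, 5→3, 33→1, 30→2, 33→1, 6→3, 38→1, 7→3, 38→1, 19→3, 5→4, 9→4, 0→5, 9→4, 16→4, 40→1, 22→3.
So the longest decreasing subsequence has length 5, e.g. 10, 7, 6, 5, 0.

5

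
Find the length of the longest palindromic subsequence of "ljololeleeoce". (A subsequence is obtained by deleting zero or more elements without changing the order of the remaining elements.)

5

One longest palindromic subsequence is oeeeo (positions 5,7,9,10,11); it reads the same forward and backward, and the interval DP gives dp[1][13] = 5.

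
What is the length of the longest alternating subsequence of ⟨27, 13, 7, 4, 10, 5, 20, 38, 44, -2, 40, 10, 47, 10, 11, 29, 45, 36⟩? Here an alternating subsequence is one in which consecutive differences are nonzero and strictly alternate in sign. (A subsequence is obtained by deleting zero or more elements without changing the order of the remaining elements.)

12

Track the best alternating length ending on an up-step vs a down-step at each position: up/down = 1/1, 1/2, 1/2, 1/2, 3/2, 3/4, 5/2, 5/1, 5/1, 1/6, 7/6, 7/8, 9/1, 7/10, 11/10, 11/10, 11/10, 11/12.
The maximum over both is 12; one such subsequence is 27, 7, 10, 5, 20, -2, 40, 10, 47, 10, 45, 36.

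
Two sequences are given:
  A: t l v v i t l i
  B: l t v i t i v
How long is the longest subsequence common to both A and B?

5

A longest common subsequence is tviti (length 5); the LCS DP confirms no longer common subsequence exists.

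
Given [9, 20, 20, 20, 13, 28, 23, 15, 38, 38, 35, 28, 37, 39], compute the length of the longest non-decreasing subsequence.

Scanning left to right, the best length ending at each element is: 9→1, 20→2, 20→3, 20→4, 13→2, 28→5, 23→5, 15→3, 38→6, 38→7, 35→6, 28→6, 37→7, 39→8.
So the longest non-decreasing subsequence has length 8, e.g. 9, 20, 20, 20, 28, 38, 38, 39.

8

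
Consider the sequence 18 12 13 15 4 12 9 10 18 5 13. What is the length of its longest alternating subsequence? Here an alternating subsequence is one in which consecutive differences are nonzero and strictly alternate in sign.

Track the best alternating length ending on an up-step vs a down-step at each position: up/down = 1/1, 1/2, 3/2, 3/2, 1/4, 5/4, 5/6, 7/6, 7/1, 5/8, 9/8.
The maximum over both is 9; one such subsequence is 18, 12, 13, 4, 12, 9, 10, 5, 13.

9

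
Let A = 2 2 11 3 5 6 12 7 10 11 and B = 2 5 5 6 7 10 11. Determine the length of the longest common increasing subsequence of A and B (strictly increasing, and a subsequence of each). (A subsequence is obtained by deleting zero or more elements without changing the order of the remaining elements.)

6

A longest common strictly increasing subsequence is 2, 5, 6, 7, 10, 11 (length 6); it appears in order in both A and B, and no longer such subsequence exists.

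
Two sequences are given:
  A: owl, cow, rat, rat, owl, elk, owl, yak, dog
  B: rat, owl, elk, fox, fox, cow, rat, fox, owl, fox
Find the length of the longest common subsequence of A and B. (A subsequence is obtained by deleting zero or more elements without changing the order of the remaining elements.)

4

A longest common subsequence is owl, cow, rat, owl (length 4); the LCS DP confirms no longer common subsequence exists.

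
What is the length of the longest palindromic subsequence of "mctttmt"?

Using dp[i][j] = 2 + dp[i+1][j−1] if the ends match, else max(dp[i+1][j], dp[i][j−1]):
dp[1][7] = 5. A witness is mtttm at positions 1,3,4,5,6.

5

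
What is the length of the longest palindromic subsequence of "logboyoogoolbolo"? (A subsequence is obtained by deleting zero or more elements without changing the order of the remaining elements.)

Using dp[i][j] = 2 + dp[i+1][j−1] if the ends match, else max(dp[i+1][j], dp[i][j−1]):
dp[1][16] = 11. A witness is loboogoobol at positions 1,2,4,7,8,9,10,11,13,14,15.

11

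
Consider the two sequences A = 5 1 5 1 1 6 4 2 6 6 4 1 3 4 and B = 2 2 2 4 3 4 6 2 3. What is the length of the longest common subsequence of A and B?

4

Backtracking the LCS table gives one alignment: 2 (A8,B3) → 4 (A11,B4) → 3 (A13,B5) → 4 (A14,B6).
So the longest common subsequence has length 4.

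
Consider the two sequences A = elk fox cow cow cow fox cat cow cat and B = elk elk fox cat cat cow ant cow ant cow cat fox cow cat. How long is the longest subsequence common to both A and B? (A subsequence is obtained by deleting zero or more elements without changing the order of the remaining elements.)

8

Backtracking the LCS table gives one alignment: elk (A1,B2) → fox (A2,B3) → cow (A3,B6) → cow (A4,B8) → cow (A5,B10) → fox (A6,B12) → cow (A8,B13) → cat (A9,B14).
So the longest common subsequence has length 8.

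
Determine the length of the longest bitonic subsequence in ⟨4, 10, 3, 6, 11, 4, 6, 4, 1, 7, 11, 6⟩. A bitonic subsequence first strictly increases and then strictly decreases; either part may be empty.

6

One longest bitonic subsequence is 4, 10, 11, 6, 4, 1 (positions 1,2,5,7,8,9): it rises to 11 then falls. Length 6 is optimal.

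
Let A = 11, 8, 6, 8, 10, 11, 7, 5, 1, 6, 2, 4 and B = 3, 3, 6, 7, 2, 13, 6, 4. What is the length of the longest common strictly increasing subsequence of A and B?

2

For each value that appears in both, track the longest common increasing run ending there.
The best achievable length is 2; one witness is 6, 7 (A-positions 3,7, B-positions 3,4).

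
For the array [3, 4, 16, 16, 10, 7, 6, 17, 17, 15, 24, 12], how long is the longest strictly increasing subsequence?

Scanning left to right, the best length ending at each element is: 3→1, 4→2, 16→3, 16→3, 10→3, 7→3, 6→3, 17→4, 17→4, 15→4, 24→5, 12→4.
So the longest increasing subsequence has length 5, e.g. 3, 4, 16, 17, 24.

5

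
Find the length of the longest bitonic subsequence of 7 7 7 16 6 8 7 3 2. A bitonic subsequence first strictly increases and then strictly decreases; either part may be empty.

6

Let inc[i] be the LIS ending at i and dec[i] the longest strictly decreasing subsequence starting at i. inc = [1, 1, 1, 2, 1, 2, 2, 1, 1], dec = [4, 4, 4, 5, 3, 4, 3, 2, 1].
max_i inc[i]+dec[i]−1 = 6, with one witness 7, 16, 8, 7, 3, 2.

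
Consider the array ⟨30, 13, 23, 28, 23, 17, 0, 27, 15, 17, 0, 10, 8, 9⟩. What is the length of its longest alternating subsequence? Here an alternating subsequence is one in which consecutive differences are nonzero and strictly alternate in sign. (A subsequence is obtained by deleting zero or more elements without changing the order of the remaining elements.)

11

Track the best alternating length ending on an up-step vs a down-step at each position: up/down = 1/1, 1/2, 3/2, 3/2, 3/4, 3/4, 1/4, 5/4, 5/6, 7/6, 1/8, 9/8, 9/10, 11/10.
The maximum over both is 11; one such subsequence is 30, 13, 28, 23, 27, 15, 17, 0, 10, 8, 9.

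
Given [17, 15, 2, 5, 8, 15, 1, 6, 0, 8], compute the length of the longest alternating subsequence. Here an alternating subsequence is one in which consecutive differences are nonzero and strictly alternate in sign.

7

A longest alternating subsequence is 17, 2, 5, 1, 6, 0, 8 (positions 1,3,4,7,8,9,10); its 6 consecutive differences strictly alternate in sign, and length 7 is optimal.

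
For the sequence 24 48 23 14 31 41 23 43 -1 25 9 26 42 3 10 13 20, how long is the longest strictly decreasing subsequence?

Scanning left to right, the best length ending at each element is: 24→1, 48→1, 23→2, 14→3, 31→2, 41→2, 23→3, 43→2, -1→4, 25→3, 9→4, 26→3, 42→3, 3→5, 10→4, 13→4, 20→4.
So the longest decreasing subsequence has length 5, e.g. 24, 23, 14, 9, 3.

5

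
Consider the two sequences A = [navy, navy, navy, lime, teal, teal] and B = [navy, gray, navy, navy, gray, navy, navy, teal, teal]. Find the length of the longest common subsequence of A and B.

5

A longest common subsequence is navy, navy, navy, teal, teal (length 5); the LCS DP confirms no longer common subsequence exists.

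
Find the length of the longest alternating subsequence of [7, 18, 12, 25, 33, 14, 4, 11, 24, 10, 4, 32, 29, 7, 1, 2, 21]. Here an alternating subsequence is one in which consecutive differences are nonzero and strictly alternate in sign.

10

Track the best alternating length ending on an up-step vs a down-step at each position: up/down = 1/1, 2/1, 2/3, 4/1, 4/1, 4/5, 1/5, 6/5, 6/5, 6/7, 1/7, 8/5, 8/9, 8/9, 1/9, 10/9, 10/9.
The maximum over both is 10; one such subsequence is 7, 18, 12, 25, 4, 11, 10, 32, 1, 2.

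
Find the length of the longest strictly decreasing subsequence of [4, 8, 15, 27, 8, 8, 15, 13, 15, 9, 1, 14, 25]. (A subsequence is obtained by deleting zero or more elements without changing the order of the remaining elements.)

5

Scanning left to right, the best length ending at each element is: 4→1, 8→1, 15→1, 27→1, 8→2, 8→2, 15→2, 13→3, 15→2, 9→4, 1→5, 14→3, 25→2.
So the longest decreasing subsequence has length 5, e.g. 27, 15, 13, 9, 1.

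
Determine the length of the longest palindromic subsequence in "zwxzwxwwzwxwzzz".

Using dp[i][j] = 2 + dp[i+1][j−1] if the ends match, else max(dp[i+1][j], dp[i][j−1]):
dp[1][15] = 11. A witness is zzwxwzwxwzz at positions 1,4,5,6,7,9,10,11,12,14,15.

11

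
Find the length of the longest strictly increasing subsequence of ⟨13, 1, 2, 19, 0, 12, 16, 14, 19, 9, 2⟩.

5

One longest increasing subsequence is 1, 2, 12, 16, 19 (positions 2,3,6,7,9), of length 5; no longer one exists.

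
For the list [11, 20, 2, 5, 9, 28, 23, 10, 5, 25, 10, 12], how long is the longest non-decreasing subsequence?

6

One longest non-decreasing subsequence is 2, 5, 9, 10, 10, 12 (positions 3,4,5,8,11,12), of length 6; no longer one exists.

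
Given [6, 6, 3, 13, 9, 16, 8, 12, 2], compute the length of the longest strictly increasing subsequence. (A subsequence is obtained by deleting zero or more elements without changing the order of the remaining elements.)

Scanning left to right, the best length ending at each element is: 6→1, 6→1, 3→1, 13→2, 9→2, 16→3, 8→2, 12→3, 2→1.
So the longest increasing subsequence has length 3, e.g. 6, 13, 16.

3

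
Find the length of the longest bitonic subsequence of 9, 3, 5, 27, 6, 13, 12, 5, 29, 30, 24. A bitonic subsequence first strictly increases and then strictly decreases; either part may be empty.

Let inc[i] be the LIS ending at i and dec[i] the longest strictly decreasing subsequence starting at i. inc = [1, 1, 2, 3, 3, 4, 4, 2, 5, 6, 5], dec = [3, 1, 1, 4, 2, 3, 2, 1, 2, 2, 1].
max_i inc[i]+dec[i]−1 = 7, with one witness 3, 5, 6, 13, 29, 30, 24.

7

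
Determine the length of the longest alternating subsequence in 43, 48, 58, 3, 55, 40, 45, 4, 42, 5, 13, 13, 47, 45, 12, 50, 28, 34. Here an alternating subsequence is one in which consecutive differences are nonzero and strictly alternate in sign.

A longest alternating subsequence is 43, 48, 3, 55, 40, 45, 4, 42, 5, 47, 45, 50, 28, 34 (positions 1,2,4,5,6,7,8,9,10,13,14,16,17,18); its 13 consecutive differences strictly alternate in sign, and length 14 is optimal.

14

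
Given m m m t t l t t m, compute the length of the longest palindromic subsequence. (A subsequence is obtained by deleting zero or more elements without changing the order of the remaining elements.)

7

Using dp[i][j] = 2 + dp[i+1][j−1] if the ends match, else max(dp[i+1][j], dp[i][j−1]):
dp[1][9] = 7. A witness is mttlttm at positions 1,4,5,6,7,8,9.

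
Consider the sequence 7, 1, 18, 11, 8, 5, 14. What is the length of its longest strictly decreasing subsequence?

Scanning left to right, the best length ending at each element is: 7→1, 1→2, 18→1, 11→2, 8→3, 5→4, 14→2.
So the longest decreasing subsequence has length 4, e.g. 18, 11, 8, 5.

4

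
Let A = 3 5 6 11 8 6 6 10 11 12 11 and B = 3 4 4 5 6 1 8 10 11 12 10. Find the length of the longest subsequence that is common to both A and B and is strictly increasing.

7

A longest common strictly increasing subsequence is 3, 5, 6, 8, 10, 11, 12 (length 7); it appears in order in both A and B, and no longer such subsequence exists.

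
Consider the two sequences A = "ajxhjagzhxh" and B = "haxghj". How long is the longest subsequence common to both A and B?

4

A longest common subsequence is axhj (length 4); the LCS DP confirms no longer common subsequence exists.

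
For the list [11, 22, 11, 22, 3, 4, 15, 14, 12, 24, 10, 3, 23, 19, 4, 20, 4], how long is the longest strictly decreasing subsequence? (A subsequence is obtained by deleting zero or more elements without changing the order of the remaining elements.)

6

Scanning left to right, the best length ending at each element is: 11→1, 22→1, 11→2, 22→1, 3→3, 4→3, 15→2, 14→3, 12→4, 24→1, 10→5, 3→6, 23→2, 19→3, 4→6, 20→3, 4→6.
So the longest decreasing subsequence has length 6, e.g. 22, 15, 14, 12, 10, 3.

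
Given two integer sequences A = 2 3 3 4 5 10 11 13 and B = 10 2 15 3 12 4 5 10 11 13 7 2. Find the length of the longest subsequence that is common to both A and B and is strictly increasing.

A longest common strictly increasing subsequence is 2, 3, 4, 5, 10, 11, 13 (length 7); it appears in order in both A and B, and no longer such subsequence exists.

7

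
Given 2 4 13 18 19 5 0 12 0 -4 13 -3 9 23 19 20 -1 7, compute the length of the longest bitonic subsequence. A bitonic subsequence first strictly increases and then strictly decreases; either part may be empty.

One longest bitonic subsequence is 2, 4, 13, 18, 19, 13, 9, 7 (positions 1,2,3,4,5,11,13,18): it rises to 19 then falls. Length 8 is optimal.

8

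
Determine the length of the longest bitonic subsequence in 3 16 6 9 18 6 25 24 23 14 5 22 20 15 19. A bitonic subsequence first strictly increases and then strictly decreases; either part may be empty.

10

Let inc[i] be the LIS ending at i and dec[i] the longest strictly decreasing subsequence starting at i. inc = [1, 2, 2, 3, 4, 2, 5, 5, 5, 4, 2, 5, 5, 5, 6], dec = [1, 4, 2, 3, 3, 2, 6, 5, 4, 2, 1, 3, 2, 1, 1].
max_i inc[i]+dec[i]−1 = 10, with one witness 3, 6, 9, 18, 25, 24, 23, 22, 20, 19.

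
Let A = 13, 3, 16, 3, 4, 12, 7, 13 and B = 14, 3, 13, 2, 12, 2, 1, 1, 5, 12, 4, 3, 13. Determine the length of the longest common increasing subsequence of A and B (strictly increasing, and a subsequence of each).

For each value that appears in both, track the longest common increasing run ending there.
The best achievable length is 3; one witness is 3, 12, 13 (A-positions 2,6,8, B-positions 2,5,13).

3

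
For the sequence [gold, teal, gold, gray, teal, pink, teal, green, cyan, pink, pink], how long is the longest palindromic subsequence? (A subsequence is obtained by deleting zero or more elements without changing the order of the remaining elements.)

One longest palindromic subsequence is pink pink pink (positions 6,10,11); it reads the same forward and backward, and the interval DP gives dp[1][11] = 3.

3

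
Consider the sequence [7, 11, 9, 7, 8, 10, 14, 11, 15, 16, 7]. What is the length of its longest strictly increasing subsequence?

Let dp[i] be the longest increasing subsequence ending at position i. Then dp = [1, 2, 2, 1, 2, 3, 4, 4, 5, 6, 1].
The maximum is 6; one witness is 7, 9, 10, 14, 15, 16 at positions 1,3,6,7,9,10.

6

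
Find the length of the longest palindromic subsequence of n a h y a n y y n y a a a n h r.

10

One longest palindromic subsequence is naanyynaan (positions 1,2,5,6,7,8,9,12,13,14); it reads the same forward and backward, and the interval DP gives dp[1][16] = 10.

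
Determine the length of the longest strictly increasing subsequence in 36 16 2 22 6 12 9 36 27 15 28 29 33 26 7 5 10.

7

Scanning left to right, the best length ending at each element is: 36→1, 16→1, 2→1, 22→2, 6→2, 12→3, 9→3, 36→4, 27→4, 15→4, 28→5, 29→6, 33→7, 26→5, 7→3, 5→2, 10→4.
So the longest increasing subsequence has length 7, e.g. 2, 6, 12, 27, 28, 29, 33.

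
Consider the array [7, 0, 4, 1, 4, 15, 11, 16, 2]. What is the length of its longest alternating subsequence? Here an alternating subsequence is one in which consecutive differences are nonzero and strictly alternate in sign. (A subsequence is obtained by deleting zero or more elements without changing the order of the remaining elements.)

A longest alternating subsequence is 7, 0, 4, 1, 15, 11, 16, 2 (positions 1,2,3,4,6,7,8,9); its 7 consecutive differences strictly alternate in sign, and length 8 is optimal.

8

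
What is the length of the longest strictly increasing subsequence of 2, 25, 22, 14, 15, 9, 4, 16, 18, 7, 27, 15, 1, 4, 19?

One longest increasing subsequence is 2, 14, 15, 16, 18, 27 (positions 1,4,5,8,9,11), of length 6; no longer one exists.

6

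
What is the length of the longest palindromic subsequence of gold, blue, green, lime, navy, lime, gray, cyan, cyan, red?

One longest palindromic subsequence is lime navy lime (positions 4,5,6); it reads the same forward and backward, and the interval DP gives dp[1][10] = 3.

3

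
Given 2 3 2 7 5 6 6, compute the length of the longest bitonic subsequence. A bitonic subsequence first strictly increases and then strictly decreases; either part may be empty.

Let inc[i] be the LIS ending at i and dec[i] the longest strictly decreasing subsequence starting at i. inc = [1, 2, 1, 3, 3, 4, 4], dec = [1, 2, 1, 2, 1, 1, 1].
max_i inc[i]+dec[i]−1 = 4, with one witness 2, 3, 7, 6.

4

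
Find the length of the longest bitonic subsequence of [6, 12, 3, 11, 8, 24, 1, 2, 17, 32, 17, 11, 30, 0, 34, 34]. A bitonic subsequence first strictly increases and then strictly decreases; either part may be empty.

Let inc[i] be the LIS ending at i and dec[i] the longest strictly decreasing subsequence starting at i. inc = [1, 2, 1, 2, 2, 3, 1, 2, 3, 4, 3, 3, 4, 1, 5, 5], dec = [4, 5, 3, 4, 3, 4, 2, 2, 3, 4, 3, 2, 2, 1, 1, 1].
max_i inc[i]+dec[i]−1 = 7, with one witness 6, 12, 24, 32, 17, 11, 0.

7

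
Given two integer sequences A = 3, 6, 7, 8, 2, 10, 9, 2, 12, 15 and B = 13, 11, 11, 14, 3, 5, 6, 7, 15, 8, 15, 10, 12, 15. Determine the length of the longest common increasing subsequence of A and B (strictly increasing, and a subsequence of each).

For each value that appears in both, track the longest common increasing run ending there.
The best achievable length is 7; one witness is 3, 6, 7, 8, 10, 12, 15 (A-positions 1,2,3,4,6,9,10, B-positions 5,7,8,10,12,13,14).

7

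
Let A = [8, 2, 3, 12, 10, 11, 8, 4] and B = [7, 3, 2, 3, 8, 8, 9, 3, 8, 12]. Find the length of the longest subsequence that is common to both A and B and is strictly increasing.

A longest common strictly increasing subsequence is 2, 3, 8 (length 3); it appears in order in both A and B, and no longer such subsequence exists.

3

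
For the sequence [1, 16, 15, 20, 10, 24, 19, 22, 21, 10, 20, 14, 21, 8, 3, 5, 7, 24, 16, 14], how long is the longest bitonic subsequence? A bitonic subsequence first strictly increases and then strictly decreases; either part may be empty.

Let inc[i] be the LIS ending at i and dec[i] the longest strictly decreasing subsequence starting at i. inc = [1, 2, 2, 3, 2, 4, 3, 4, 4, 2, 4, 3, 5, 2, 2, 3, 4, 6, 5, 5], dec = [1, 5, 4, 5, 3, 7, 4, 6, 5, 3, 4, 3, 3, 2, 1, 1, 1, 3, 2, 1].
max_i inc[i]+dec[i]−1 = 10, with one witness 1, 16, 20, 24, 22, 21, 20, 14, 8, 7.

10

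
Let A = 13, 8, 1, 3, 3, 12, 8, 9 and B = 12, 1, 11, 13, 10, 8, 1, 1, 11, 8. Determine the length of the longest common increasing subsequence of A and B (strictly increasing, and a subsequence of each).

A longest common strictly increasing subsequence is 1, 8 (length 2); it appears in order in both A and B, and no longer such subsequence exists.

2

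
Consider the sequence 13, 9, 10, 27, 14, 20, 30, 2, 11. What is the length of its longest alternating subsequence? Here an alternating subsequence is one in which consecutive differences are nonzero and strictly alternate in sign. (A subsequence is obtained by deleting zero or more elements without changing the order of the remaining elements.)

Track the best alternating length ending on an up-step vs a down-step at each position: up/down = 1/1, 1/2, 3/2, 3/1, 3/4, 5/4, 5/1, 1/6, 7/6.
The maximum over both is 7; one such subsequence is 13, 9, 27, 14, 20, 2, 11.

7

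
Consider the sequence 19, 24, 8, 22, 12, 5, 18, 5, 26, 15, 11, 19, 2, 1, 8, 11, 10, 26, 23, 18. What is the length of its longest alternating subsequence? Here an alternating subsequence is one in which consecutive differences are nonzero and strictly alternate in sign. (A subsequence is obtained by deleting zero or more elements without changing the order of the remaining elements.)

15

A longest alternating subsequence is 19, 24, 8, 22, 12, 18, 5, 26, 15, 19, 2, 11, 10, 26, 23 (positions 1,2,3,4,5,7,8,9,10,12,13,16,17,18,19); its 14 consecutive differences strictly alternate in sign, and length 15 is optimal.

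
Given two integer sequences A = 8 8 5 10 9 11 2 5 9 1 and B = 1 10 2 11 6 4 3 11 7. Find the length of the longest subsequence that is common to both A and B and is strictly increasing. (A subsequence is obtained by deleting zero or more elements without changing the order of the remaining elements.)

2

A longest common strictly increasing subsequence is 10, 11 (length 2); it appears in order in both A and B, and no longer such subsequence exists.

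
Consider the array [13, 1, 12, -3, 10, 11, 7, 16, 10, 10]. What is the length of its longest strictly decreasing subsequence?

Let dp[i] be the longest decreasing subsequence ending at position i. Then dp = [1, 2, 2, 3, 3, 3, 4, 1, 4, 4].
The maximum is 4; one witness is 13, 12, 10, 7 at positions 1,3,5,7.

4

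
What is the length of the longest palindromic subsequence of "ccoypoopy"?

6

One longest palindromic subsequence is ypoopy (positions 4,5,6,7,8,9); it reads the same forward and backward, and the interval DP gives dp[1][9] = 6.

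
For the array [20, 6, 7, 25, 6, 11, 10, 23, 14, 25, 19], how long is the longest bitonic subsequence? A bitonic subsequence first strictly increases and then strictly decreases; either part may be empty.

Let inc[i] be the LIS ending at i and dec[i] the longest strictly decreasing subsequence starting at i. inc = [1, 1, 2, 3, 1, 3, 3, 4, 4, 5, 5], dec = [3, 1, 2, 3, 1, 2, 1, 2, 1, 2, 1].
max_i inc[i]+dec[i]−1 = 6, with one witness 6, 7, 11, 23, 25, 19.

6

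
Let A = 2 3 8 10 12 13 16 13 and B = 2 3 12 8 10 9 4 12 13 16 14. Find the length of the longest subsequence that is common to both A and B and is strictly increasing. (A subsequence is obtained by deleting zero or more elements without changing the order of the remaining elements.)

7

A longest common strictly increasing subsequence is 2, 3, 8, 10, 12, 13, 16 (length 7); it appears in order in both A and B, and no longer such subsequence exists.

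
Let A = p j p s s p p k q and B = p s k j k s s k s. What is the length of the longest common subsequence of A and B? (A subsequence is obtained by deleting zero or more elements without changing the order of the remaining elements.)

5

Backtracking the LCS table gives one alignment: p (A1,B1) → j (A2,B4) → s (A4,B6) → s (A5,B7) → k (A8,B8).
So the longest common subsequence has length 5.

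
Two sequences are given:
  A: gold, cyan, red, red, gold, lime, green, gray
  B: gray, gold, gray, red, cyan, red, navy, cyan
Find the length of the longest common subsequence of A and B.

3

A longest common subsequence is gold, cyan, red (length 3); the LCS DP confirms no longer common subsequence exists.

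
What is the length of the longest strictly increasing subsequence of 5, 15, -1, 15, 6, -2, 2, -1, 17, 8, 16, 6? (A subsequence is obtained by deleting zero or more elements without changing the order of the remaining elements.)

Scanning left to right, the best length ending at each element is: 5→1, 15→2, -1→1, 15→2, 6→2, -2→1, 2→2, -1→2, 17→3, 8→3, 16→4, 6→3.
So the longest increasing subsequence has length 4, e.g. 5, 6, 8, 16.

4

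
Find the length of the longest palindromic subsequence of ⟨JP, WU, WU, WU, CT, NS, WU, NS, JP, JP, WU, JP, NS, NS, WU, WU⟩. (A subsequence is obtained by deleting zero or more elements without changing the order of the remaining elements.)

11

One longest palindromic subsequence is WU WU NS NS JP WU JP NS NS WU WU (positions 2,3,6,8,9,11,12,13,14,15,16); it reads the same forward and backward, and the interval DP gives dp[1][16] = 11.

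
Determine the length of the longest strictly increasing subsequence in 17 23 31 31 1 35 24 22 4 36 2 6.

Scanning left to right, the best length ending at each element is: 17→1, 23→2, 31→3, 31→3, 1→1, 35→4, 24→3, 22→2, 4→2, 36→5, 2→2, 6→3.
So the longest increasing subsequence has length 5, e.g. 17, 23, 31, 35, 36.

5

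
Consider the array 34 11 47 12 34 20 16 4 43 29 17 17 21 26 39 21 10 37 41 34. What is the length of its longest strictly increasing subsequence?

8

Scanning left to right, the best length ending at each element is: 34→1, 11→1, 47→2, 12→2, 34→3, 20→3, 16→3, 4→1, 43→4, 29→4, 17→4, 17→4, 21→5, 26→6, 39→7, 21→5, 10→2, 37→7, 41→8, 34→7.
So the longest increasing subsequence has length 8, e.g. 11, 12, 16, 17, 21, 26, 39, 41.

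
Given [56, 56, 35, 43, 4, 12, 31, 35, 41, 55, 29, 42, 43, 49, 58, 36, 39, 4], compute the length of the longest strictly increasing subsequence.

Scanning left to right, the best length ending at each element is: 56→1, 56→1, 35→1, 43→2, 4→1, 12→2, 31→3, 35→4, 41→5, 55→6, 29→3, 42→6, 43→7, 49→8, 58→9, 36→5, 39→6, 4→1.
So the longest increasing subsequence has length 9, e.g. 4, 12, 31, 35, 41, 42, 43, 49, 58.

9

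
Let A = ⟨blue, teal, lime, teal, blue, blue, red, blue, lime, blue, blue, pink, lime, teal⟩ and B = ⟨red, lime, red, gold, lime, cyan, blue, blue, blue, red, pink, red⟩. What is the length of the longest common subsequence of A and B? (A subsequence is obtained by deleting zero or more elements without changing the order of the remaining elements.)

A longest common subsequence is lime, red, blue, blue, blue, pink (length 6); the LCS DP confirms no longer common subsequence exists.

6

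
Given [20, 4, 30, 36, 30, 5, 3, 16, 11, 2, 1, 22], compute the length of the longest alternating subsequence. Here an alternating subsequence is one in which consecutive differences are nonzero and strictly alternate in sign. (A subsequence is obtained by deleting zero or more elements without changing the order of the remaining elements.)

7

Track the best alternating length ending on an up-step vs a down-step at each position: up/down = 1/1, 1/2, 3/1, 3/1, 3/4, 3/4, 1/4, 5/4, 5/6, 1/6, 1/6, 7/4.
The maximum over both is 7; one such subsequence is 20, 4, 30, 5, 16, 11, 22.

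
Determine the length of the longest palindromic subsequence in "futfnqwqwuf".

One longest palindromic subsequence is fuwqwuf (positions 1,2,7,8,9,10,11); it reads the same forward and backward, and the interval DP gives dp[1][11] = 7.

7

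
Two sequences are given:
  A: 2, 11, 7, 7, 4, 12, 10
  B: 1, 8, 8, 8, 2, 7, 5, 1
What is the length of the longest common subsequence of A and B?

A longest common subsequence is 2, 7 (length 2); the LCS DP confirms no longer common subsequence exists.

2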